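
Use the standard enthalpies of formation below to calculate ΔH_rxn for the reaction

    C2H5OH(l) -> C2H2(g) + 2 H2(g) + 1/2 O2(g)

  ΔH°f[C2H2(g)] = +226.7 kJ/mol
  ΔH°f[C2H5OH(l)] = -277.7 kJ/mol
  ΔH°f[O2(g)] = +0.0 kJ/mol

ΔH_rxn = 504.4 kJ/mol

ΔH°rxn = Σ nΔHf°(products) − Σ nΔHf°(reactants).
Products: 1·(+226.7) + 2·(+0.0) + 1/2·(+0.0) = +226.7
Reactants: 1·(-277.7) = -277.7
ΔH_rxn = (+226.7) − (-277.7) = 504.4 kJ/mol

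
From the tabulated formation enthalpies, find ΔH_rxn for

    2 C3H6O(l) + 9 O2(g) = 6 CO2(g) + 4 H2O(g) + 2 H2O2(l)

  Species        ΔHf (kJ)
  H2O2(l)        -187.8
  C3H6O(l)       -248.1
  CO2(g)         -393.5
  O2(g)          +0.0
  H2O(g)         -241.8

ΔH_rxn = -3207.6 kJ

Products: 6·(-393.5) + 4·(-241.8) + 2·(-187.8) = -3703.8
Reactants: 2·(-248.1) + 9·(+0.0) = -496.2
ΔH_rxn = (-3703.8) − (-496.2) = -3207.6 kJ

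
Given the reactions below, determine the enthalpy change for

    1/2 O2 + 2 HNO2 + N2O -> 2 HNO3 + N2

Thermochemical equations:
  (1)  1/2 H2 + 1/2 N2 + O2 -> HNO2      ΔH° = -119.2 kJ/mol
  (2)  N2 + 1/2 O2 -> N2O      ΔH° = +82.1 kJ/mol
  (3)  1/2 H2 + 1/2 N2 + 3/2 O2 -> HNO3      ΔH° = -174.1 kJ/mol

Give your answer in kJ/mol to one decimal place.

ΔH° = -191.9 kJ/mol

(1) reversed and × 2: (-2)·(-119.2) = +238.4 kJ/mol
(2) reversed: -82.1 kJ/mol
(3) × 2: (2)·(-174.1) = -348.2 kJ/mol
ΔH° = (-2)·(-119.2) + (-1)·(+82.1) + (2)·(-174.1) = -191.9 kJ/mol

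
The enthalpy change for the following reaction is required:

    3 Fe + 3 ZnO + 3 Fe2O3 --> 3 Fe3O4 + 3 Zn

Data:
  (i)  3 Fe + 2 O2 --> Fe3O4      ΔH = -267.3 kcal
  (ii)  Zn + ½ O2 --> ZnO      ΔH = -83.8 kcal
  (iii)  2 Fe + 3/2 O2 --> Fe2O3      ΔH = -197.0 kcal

(i) × 3: (3)·(-267.3) = -801.9 kcal
(ii) reversed and × 3: (-3)·(-83.8) = +251.4 kcal
(iii) reversed and × 3: (-3)·(-197.0) = +591.0 kcal
Combining the equations, ΔH = (3)·(-267.3) + (-3)·(-83.8) + (-3)·(-197.0) = 40.5 kcal

ΔH = 40.5 kcal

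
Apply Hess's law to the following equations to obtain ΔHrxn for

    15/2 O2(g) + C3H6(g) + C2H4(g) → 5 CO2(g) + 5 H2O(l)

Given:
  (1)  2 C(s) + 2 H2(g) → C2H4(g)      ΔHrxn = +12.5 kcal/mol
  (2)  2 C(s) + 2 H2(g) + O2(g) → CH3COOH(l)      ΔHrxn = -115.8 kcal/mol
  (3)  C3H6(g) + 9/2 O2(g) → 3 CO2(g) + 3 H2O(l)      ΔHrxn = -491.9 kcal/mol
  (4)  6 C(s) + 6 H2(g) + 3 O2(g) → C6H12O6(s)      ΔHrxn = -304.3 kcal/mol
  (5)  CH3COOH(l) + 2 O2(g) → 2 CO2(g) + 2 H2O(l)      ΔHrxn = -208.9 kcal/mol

(1) reversed: -12.5 kcal/mol
(2) as written: -115.8 kcal/mol
(3) as written: -491.9 kcal/mol
(4): not needed.
(5) as written: -208.9 kcal/mol
ΔHrxn = (-12.5) + (-115.8) + (-491.9) + (-208.9) = -829.1 kcal/mol

ΔHrxn = -829.1 kcal/mol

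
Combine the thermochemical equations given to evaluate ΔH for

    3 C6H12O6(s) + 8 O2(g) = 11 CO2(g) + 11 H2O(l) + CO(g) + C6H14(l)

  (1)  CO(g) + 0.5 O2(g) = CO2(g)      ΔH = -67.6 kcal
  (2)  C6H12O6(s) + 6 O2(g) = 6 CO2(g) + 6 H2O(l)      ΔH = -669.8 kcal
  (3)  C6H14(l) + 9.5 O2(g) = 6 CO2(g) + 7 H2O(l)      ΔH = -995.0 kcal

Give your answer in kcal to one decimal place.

ΔH = -946.8 kcal

(1) reversed: +67.6 kcal
(2) × 3: (3)·(-669.8) = -2009.4 kcal
(3) reversed: +995.0 kcal
By Hess's law, ΔH = (+67.6) + (-2009.4) + (+995.0) = -946.8 kcal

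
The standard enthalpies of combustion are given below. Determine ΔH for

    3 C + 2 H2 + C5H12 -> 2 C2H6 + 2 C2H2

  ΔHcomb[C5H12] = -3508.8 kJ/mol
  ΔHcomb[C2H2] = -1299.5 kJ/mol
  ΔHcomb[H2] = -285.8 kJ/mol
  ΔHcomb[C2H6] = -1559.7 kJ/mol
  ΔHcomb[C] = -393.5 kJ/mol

ΔH = 457.5 kJ/mol

Using ΔH = Σ nΔHc°(reactants) − Σ nΔHc°(products):
= [3·(-393.5) + 2·(-285.8) + 1·(-3508.8)] − [2·(-1559.7) + 2·(-1299.5)]
= 457.5 kJ/mol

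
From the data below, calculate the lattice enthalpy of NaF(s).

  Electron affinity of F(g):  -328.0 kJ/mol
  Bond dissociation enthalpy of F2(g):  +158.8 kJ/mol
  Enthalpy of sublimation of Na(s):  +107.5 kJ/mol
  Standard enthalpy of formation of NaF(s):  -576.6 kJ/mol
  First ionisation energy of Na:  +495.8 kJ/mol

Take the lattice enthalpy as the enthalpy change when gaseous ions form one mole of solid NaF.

ΔHf° = 1·ΔHsub + 1·(ΣIE) + 1/2·D(F2) + 1·EA + U
-576.6 = 1·(+107.5) + 1·(+495.8) + 1/2·(+158.8) + 1·(-328.0) + U
U = -576.6 − (+354.7) = -931.3 kJ/mol

U = -931.3 kJ/mol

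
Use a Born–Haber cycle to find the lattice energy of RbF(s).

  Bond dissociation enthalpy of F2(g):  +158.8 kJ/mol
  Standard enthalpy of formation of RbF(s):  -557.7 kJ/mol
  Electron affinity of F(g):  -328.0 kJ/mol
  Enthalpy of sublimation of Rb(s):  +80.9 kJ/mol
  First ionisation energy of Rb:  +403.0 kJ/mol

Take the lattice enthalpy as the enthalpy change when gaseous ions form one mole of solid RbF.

U = -793.0 kJ/mol

ΔHf° = 1·ΔHsub + 1·(ΣIE) + 1/2·D(F2) + 1·EA + U
-557.7 = 1·(+80.9) + 1·(+403.0) + 1/2·(+158.8) + 1·(-328.0) + U
U = -557.7 − (+235.3) = -793.0 kJ/mol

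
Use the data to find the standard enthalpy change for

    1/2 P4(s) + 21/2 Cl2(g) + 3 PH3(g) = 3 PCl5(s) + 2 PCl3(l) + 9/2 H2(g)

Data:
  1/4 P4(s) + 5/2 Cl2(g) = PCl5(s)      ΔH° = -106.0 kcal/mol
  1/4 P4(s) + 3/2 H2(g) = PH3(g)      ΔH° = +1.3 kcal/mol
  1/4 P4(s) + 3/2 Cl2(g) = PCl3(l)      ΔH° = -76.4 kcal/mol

equation 1 × 3 (scale by 3 for the 3 PCl5(s)): (3)·(-106.0) = -318.0 kcal/mol
equation 2 reversed and × 3 (PH3(g) must end up as a reactant; scale by 3 for the 3 PH3(g)): (-3)·(+1.3) = -3.9 kcal/mol
equation 3 × 2 (×2 to match 2 PCl3(l) in the target): (2)·(-76.4) = -152.8 kcal/mol
By Hess's law, ΔH° = (3)·(-106.0) + (-3)·(+1.3) + (2)·(-76.4) = -474.7 kcal/mol

ΔH° = -474.7 kcal/mol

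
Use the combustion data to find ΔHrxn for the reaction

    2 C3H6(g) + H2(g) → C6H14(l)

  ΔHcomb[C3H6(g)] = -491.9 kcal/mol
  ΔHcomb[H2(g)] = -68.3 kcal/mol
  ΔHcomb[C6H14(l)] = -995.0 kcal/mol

Using ΔH = Σ nΔHc°(reactants) − Σ nΔHc°(products):
= [2·(-491.9) + 1·(-68.3)] − [1·(-995.0)]
= -57.1 kcal/mol

ΔHrxn = -57.1 kcal/mol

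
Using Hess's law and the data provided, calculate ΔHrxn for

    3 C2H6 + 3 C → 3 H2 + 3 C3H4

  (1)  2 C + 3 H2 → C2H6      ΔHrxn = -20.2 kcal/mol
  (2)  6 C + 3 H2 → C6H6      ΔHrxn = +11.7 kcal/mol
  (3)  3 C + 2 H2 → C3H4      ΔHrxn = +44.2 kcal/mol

ΔHrxn = 193.2 kcal/mol

(1) reversed and × 3: (-3)·(-20.2) = +60.6 kcal/mol
(2): not needed.
(3) × 3: (3)·(+44.2) = +132.6 kcal/mol
ΔHrxn = (+60.6) + (+132.6) = 193.2 kcal/mol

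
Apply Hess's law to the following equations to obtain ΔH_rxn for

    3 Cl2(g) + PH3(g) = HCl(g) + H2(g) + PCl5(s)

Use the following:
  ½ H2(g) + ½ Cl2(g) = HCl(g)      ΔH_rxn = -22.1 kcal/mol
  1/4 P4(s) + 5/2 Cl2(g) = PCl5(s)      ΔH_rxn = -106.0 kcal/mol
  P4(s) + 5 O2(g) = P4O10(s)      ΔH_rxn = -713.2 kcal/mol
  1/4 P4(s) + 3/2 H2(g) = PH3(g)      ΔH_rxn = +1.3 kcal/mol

equation 1 as written (HCl(g) already on the product side): -22.1 kcal/mol
equation 2 as written (PCl5(s) already on the product side): -106.0 kcal/mol
equation 3: not needed (O2(g) appears nowhere else).
equation 4 reversed (reverse to put PH3(g) on the reactant side): -1.3 kcal/mol
ΔH_rxn = (-22.1) + (-106.0) + (-1.3) = -129.4 kcal/mol

ΔH_rxn = -129.4 kcal/mol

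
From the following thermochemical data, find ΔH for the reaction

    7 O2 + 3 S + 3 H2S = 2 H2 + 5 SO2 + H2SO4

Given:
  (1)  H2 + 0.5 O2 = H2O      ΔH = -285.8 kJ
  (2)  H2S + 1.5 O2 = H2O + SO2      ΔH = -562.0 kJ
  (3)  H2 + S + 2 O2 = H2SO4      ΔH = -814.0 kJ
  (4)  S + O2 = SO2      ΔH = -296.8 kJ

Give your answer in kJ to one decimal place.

(1) reversed and × 3: (-3)·(-285.8) = +857.4 kJ
(2) × 3: (3)·(-562.0) = -1686.0 kJ
(3) as written: -814.0 kJ
(4) × 2: (2)·(-296.8) = -593.6 kJ
By Hess's law, ΔH = (-3)·(-285.8) + (3)·(-562.0) + (1)·(-814.0) + (2)·(-296.8) = -2236.2 kJ

ΔH = -2236.2 kJ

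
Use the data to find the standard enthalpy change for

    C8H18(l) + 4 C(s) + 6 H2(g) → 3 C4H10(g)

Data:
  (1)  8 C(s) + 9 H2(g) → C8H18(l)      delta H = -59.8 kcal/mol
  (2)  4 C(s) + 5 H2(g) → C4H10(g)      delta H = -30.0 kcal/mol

delta H = -30.2 kcal/mol

(1) reversed (C8H18(l) must end up as a reactant): +59.8 kcal/mol
(2) × 3 (×3 to match 3 C4H10(g) in the target): (3)·(-30.0) = -90.0 kcal/mol
delta H = (-1)·(-59.8) + (3)·(-30.0) = -30.2 kcal/mol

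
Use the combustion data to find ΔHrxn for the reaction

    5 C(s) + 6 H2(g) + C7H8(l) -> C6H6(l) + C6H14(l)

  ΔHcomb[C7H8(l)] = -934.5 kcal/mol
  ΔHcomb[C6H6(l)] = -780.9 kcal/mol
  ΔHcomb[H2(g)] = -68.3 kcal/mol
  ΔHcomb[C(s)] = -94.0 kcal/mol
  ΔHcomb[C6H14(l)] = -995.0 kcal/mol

ΔHrxn = -38.4 kcal/mol

With combustion enthalpies, reactants minus products:
= [5·(-94.0) + 6·(-68.3) + 1·(-934.5)] − [1·(-780.9) + 1·(-995.0)]
= -38.4 kcal/mol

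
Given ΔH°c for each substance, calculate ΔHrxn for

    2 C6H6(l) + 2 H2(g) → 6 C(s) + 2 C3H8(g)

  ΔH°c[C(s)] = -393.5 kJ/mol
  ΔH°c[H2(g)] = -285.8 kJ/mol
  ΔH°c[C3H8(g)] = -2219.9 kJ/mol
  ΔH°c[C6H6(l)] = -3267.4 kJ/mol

Using ΔH = Σ nΔHc°(reactants) − Σ nΔHc°(products):
= [2·(-3267.4) + 2·(-285.8)] − [6·(-393.5) + 2·(-2219.9)]
= -305.6 kJ/mol

ΔHrxn = -305.6 kJ/mol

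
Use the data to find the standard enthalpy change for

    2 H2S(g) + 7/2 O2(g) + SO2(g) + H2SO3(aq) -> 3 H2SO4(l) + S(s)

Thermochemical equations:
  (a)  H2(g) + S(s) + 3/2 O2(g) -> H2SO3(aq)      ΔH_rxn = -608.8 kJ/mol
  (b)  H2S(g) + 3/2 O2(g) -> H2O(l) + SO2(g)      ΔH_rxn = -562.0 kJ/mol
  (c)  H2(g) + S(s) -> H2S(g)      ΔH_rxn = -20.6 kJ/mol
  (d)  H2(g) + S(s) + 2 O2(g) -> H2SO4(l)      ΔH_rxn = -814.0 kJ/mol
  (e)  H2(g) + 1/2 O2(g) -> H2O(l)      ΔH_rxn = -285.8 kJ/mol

ΔH_rxn = -1495.2 kJ/mol

(a) reversed: +608.8 kJ/mol
(b) reversed: +562.0 kJ/mol
(c) reversed and × 3: (-3)·(-20.6) = +61.8 kJ/mol
(d) × 3: (3)·(-814.0) = -2442.0 kJ/mol
(e) as written: -285.8 kJ/mol
Summing the manipulated equations, ΔH_rxn = (-1)·(-608.8) + (-1)·(-562.0) + (-3)·(-20.6) + (3)·(-814.0) + (1)·(-285.8) = -1495.2 kJ/mol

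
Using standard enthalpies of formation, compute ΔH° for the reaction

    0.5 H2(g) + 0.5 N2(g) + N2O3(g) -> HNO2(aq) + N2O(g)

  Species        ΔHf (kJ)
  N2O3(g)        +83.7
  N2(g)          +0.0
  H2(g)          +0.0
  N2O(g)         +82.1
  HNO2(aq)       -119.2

Products: 1·(-119.2) + 1·(+82.1) = -37.1
Reactants: 1/2·(+0.0) + 1/2·(+0.0) + 1·(+83.7) = +83.7
ΔH° = (-37.1) − (+83.7) = -120.8 kJ

ΔH° = -120.8 kJ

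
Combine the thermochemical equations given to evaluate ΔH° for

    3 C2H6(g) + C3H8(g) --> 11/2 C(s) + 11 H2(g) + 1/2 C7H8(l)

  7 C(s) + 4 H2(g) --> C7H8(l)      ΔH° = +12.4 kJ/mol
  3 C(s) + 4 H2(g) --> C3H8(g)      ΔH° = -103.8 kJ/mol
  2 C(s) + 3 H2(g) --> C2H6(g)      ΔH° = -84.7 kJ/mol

ΔH° = 364.1 kJ/mol

equation 1 × 1/2 (scale by 1/2 for the 1/2 C7H8(l)): (1/2)·(+12.4) = +6.2 kJ/mol
equation 2 reversed (reverse to put C3H8(g) on the reactant side): +103.8 kJ/mol
equation 3 reversed and × 3 (C2H6(g) must end up as a reactant; ×3 to match 3 C2H6(g) in the target): (-3)·(-84.7) = +254.1 kJ/mol
ΔH° = (+6.2) + (+103.8) + (+254.1) = 364.1 kJ/mol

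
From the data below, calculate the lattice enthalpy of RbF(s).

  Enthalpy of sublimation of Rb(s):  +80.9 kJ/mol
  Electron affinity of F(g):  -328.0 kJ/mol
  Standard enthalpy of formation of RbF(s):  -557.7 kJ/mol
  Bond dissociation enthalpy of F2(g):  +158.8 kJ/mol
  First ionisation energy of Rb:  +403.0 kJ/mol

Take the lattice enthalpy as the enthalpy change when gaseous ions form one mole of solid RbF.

U = -793.0 kJ/mol

ΔHf° = 1·ΔHsub + 1·(ΣIE) + 1/2·D(F2) + 1·EA + U
-557.7 = 1·(+80.9) + 1·(+403.0) + 1/2·(+158.8) + 1·(-328.0) + U
U = -557.7 − (+235.3) = -793.0 kJ/mol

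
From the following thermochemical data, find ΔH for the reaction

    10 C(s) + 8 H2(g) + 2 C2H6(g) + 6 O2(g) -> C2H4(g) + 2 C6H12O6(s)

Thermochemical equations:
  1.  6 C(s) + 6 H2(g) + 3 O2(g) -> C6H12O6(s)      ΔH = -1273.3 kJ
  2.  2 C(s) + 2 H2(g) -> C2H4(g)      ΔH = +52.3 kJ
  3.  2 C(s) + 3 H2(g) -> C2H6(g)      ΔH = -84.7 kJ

ΔH = -2324.9 kJ

eq. 1 × 2: (2)·(-1273.3) = -2546.6 kJ
eq. 2 as written: +52.3 kJ
eq. 3 reversed and × 2: (-2)·(-84.7) = +169.4 kJ
Since enthalpy is a state function, ΔH = (2)·(-1273.3) + (1)·(+52.3) + (-2)·(-84.7) = -2324.9 kJ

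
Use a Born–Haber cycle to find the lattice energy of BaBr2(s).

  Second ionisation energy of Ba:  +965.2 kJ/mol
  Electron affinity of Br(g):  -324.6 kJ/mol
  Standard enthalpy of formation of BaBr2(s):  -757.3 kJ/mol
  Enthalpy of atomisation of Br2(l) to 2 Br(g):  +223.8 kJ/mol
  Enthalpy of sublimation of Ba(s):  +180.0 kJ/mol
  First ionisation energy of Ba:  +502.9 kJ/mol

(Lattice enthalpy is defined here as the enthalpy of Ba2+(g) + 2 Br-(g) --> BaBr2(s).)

ΔHf° = 1·ΔHsub + 1·(ΣIE) + 1·D(Br2) + 2·EA + U
-757.3 = 1·(+180.0) + 1·(+1468.1) + 1·(+223.8) + 2·(-324.6) + U
U = -757.3 − (+1222.7) = -1980.0 kJ/mol

U = -1980.0 kJ/mol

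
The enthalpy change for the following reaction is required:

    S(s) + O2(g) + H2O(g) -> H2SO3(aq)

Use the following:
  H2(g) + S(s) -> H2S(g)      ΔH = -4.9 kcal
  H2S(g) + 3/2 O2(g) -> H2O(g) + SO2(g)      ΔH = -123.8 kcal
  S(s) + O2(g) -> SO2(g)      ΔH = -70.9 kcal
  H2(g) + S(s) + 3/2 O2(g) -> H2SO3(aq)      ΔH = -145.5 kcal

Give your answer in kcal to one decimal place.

equation 1 reversed: +4.9 kcal
equation 2 reversed: +123.8 kcal
equation 3 as written: -70.9 kcal
equation 4 as written: -145.5 kcal
By Hess's law, ΔH = (+4.9) + (+123.8) + (-70.9) + (-145.5) = -87.7 kcal

ΔH = -87.7 kcal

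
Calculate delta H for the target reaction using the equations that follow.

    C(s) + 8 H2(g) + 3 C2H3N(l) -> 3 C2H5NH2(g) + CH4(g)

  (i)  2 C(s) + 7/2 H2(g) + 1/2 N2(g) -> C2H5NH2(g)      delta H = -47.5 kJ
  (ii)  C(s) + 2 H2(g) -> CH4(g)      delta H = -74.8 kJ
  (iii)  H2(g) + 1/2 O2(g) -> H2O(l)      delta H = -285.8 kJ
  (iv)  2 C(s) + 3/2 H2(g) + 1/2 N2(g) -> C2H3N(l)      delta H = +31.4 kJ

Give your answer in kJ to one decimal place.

delta H = -311.5 kJ

(i) × 3: (3)·(-47.5) = -142.5 kJ
(ii) as written: -74.8 kJ
(iii): not needed.
(iv) reversed and × 3: (-3)·(+31.4) = -94.2 kJ
Summing the manipulated equations, delta H = (-142.5) + (-74.8) + (-94.2) = -311.5 kJ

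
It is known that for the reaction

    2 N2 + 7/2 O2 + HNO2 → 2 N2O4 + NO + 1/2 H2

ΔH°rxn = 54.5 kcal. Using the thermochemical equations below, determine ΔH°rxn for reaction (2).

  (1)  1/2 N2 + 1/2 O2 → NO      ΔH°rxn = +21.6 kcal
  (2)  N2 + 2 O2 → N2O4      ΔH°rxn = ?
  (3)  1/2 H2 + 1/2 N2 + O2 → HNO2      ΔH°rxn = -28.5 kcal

ΔH°rxn = 2.2 kcal

(1) as written (NO already on the product side): +21.6 kcal
(2) × 2 (×2 to match 2 N2O4 in the target): contributes 2·x
(3) reversed (reverse to put HNO2 on the reactant side): +28.5 kcal
+54.5 = (+21.6) + (+28.5) + 2·x
x = (+54.5 − (+50.1)) / (2) = 2.2 kcal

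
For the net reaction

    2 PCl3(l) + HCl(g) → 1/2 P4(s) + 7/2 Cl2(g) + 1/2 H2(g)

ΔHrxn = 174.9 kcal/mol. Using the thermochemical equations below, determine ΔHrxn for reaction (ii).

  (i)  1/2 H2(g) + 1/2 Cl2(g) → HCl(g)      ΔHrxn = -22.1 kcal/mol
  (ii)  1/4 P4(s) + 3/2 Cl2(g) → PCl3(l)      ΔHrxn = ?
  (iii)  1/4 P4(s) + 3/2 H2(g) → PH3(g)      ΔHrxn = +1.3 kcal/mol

(i) reversed: +22.1 kcal/mol
(ii) reversed and × 2: contributes −2·x
(iii): not needed.
+174.9 = (+22.1) − 2·x
x = (+174.9 − (+22.1)) / (-2) = -76.4 kcal/mol

ΔHrxn = -76.4 kcal/mol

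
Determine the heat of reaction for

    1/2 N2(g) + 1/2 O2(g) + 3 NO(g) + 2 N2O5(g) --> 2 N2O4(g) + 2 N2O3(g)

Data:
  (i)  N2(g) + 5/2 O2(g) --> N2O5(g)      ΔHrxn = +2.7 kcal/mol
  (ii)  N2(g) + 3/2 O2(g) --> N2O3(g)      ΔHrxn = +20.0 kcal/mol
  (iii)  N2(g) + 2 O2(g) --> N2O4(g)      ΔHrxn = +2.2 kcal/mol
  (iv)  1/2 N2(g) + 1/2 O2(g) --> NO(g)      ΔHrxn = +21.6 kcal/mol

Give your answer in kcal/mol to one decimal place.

ΔHrxn = -25.8 kcal/mol

(i) reversed and × 2 (N2O5(g) must end up as a reactant; scale by 2 for the 2 N2O5(g)): (-2)·(+2.7) = -5.4 kcal/mol
(ii) × 2 (×2 to match 2 N2O3(g) in the target): (2)·(+20.0) = +40.0 kcal/mol
(iii) × 2 (×2 to match 2 N2O4(g) in the target): (2)·(+2.2) = +4.4 kcal/mol
(iv) reversed and × 3 (NO(g) must end up as a reactant; ×3 to match 3 NO(g) in the target): (-3)·(+21.6) = -64.8 kcal/mol
ΔHrxn = (-2)·(+2.7) + (2)·(+20.0) + (2)·(+2.2) + (-3)·(+21.6) = -25.8 kcal/mol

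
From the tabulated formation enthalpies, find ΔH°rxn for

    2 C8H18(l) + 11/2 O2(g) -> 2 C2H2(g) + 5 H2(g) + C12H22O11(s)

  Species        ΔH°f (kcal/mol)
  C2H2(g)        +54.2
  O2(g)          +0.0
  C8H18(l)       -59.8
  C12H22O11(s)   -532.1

ΔH°rxn = Σ nΔHf°(products) − Σ nΔHf°(reactants).
Products: 2·(+54.2) + 5·(+0.0) + 1·(-532.1) = -423.7
Reactants: 2·(-59.8) + 11/2·(+0.0) = -119.6
ΔH°rxn = (-423.7) − (-119.6) = -304.1 kcal/mol

ΔH°rxn = -304.1 kcal/mol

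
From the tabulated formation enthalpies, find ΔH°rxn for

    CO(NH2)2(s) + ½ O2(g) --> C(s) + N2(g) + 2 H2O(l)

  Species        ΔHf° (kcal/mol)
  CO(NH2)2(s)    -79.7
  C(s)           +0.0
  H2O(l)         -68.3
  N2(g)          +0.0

ΔH°rxn = -56.9 kcal/mol

ΔH°rxn = Σ nΔHf°(products) − Σ nΔHf°(reactants).
Products: 1·(+0.0) + 1·(+0.0) + 2·(-68.3) = -136.6
Reactants: 1·(-79.7) + 1/2·(+0.0) = -79.7
ΔH°rxn = (-136.6) − (-79.7) = -56.9 kcal/mol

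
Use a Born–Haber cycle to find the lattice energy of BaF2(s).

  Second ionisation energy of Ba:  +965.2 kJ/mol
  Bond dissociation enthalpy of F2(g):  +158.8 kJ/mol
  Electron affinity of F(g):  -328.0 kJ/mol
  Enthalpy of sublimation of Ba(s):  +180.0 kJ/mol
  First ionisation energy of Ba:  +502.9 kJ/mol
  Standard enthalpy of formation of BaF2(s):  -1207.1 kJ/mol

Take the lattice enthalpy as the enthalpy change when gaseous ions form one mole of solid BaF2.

U = -2358.0 kJ/mol

ΔHf° = 1·ΔHsub + 1·(ΣIE) + 1·D(F2) + 2·EA + U
-1207.1 = 1·(+180.0) + 1·(+1468.1) + 1·(+158.8) + 2·(-328.0) + U
U = -1207.1 − (+1150.9) = -2358.0 kJ/mol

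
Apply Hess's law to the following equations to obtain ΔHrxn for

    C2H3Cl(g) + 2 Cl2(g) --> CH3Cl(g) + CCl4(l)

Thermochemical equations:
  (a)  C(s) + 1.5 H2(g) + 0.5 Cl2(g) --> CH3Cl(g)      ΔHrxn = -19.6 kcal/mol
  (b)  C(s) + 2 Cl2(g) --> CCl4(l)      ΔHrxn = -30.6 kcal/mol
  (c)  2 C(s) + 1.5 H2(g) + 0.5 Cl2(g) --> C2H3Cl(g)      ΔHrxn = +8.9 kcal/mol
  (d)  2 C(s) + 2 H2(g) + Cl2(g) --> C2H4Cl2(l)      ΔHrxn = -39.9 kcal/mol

(a) as written (CH3Cl(g) already on the product side): -19.6 kcal/mol
(b) as written (CCl4(l) already on the product side): -30.6 kcal/mol
(c) reversed (C2H3Cl(g) must end up as a reactant): -8.9 kcal/mol
(d): not needed (C2H4Cl2(l) appears nowhere else).
Summing the manipulated equations, ΔHrxn = (-19.6) + (-30.6) + (-8.9) = -59.1 kcal/mol

ΔHrxn = -59.1 kcal/mol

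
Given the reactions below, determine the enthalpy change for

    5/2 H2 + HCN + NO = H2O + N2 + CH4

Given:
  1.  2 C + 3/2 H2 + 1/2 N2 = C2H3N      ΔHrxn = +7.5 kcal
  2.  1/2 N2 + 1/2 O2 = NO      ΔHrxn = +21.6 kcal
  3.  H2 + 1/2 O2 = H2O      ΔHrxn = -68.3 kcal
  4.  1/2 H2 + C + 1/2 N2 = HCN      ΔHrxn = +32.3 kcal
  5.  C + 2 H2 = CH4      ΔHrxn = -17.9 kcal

eq. 1: not needed (C2H3N appears nowhere else).
eq. 2 reversed (NO must end up as a reactant): -21.6 kcal
eq. 3 as written (H2O already on the product side): -68.3 kcal
eq. 4 reversed (HCN must end up as a reactant): -32.3 kcal
eq. 5 as written (CH4 already on the product side): -17.9 kcal
ΔHrxn = (-21.6) + (-68.3) + (-32.3) + (-17.9) = -140.1 kcal

ΔHrxn = -140.1 kcal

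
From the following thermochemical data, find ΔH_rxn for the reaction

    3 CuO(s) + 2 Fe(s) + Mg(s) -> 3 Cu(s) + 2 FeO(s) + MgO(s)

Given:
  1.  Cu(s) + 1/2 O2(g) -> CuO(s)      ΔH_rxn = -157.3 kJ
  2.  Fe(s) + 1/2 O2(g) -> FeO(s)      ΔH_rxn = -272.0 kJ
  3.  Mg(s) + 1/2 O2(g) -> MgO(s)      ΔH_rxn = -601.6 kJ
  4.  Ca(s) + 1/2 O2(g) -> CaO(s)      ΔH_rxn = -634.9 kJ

eq. 1 reversed and × 3: (-3)·(-157.3) = +471.9 kJ
eq. 2 × 2: (2)·(-272.0) = -544.0 kJ
eq. 3 as written: -601.6 kJ
eq. 4: not needed.
ΔH_rxn = (-3)·(-157.3) + (2)·(-272.0) + (1)·(-601.6) = -673.7 kJ

ΔH_rxn = -673.7 kJ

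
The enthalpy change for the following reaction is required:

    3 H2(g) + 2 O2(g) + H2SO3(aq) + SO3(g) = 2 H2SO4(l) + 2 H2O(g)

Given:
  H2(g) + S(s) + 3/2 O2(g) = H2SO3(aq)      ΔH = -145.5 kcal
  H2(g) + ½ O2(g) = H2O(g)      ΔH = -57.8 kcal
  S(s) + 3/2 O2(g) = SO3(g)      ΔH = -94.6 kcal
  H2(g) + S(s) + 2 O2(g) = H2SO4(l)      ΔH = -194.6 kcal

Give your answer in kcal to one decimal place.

ΔH = -264.7 kcal

equation 1 reversed: +145.5 kcal
equation 2 × 2: (2)·(-57.8) = -115.6 kcal
equation 3 reversed: +94.6 kcal
equation 4 × 2: (2)·(-194.6) = -389.2 kcal
Since enthalpy is a state function, ΔH = (+145.5) + (-115.6) + (+94.6) + (-389.2) = -264.7 kcal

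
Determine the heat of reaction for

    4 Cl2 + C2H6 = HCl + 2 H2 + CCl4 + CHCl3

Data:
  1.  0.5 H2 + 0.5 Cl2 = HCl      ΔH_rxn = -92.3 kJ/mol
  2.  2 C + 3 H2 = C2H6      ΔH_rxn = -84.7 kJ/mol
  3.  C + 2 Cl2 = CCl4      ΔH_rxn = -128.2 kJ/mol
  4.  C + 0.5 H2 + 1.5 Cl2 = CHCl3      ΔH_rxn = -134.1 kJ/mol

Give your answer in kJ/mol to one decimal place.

ΔH_rxn = -269.9 kJ/mol

eq. 1 as written (HCl already on the product side): -92.3 kJ/mol
eq. 2 reversed (reverse to put C2H6 on the reactant side): +84.7 kJ/mol
eq. 3 as written (CCl4 already on the product side): -128.2 kJ/mol
eq. 4 as written (CHCl3 already on the product side): -134.1 kJ/mol
By Hess's law, ΔH_rxn = (-92.3) + (+84.7) + (-128.2) + (-134.1) = -269.9 kJ/mol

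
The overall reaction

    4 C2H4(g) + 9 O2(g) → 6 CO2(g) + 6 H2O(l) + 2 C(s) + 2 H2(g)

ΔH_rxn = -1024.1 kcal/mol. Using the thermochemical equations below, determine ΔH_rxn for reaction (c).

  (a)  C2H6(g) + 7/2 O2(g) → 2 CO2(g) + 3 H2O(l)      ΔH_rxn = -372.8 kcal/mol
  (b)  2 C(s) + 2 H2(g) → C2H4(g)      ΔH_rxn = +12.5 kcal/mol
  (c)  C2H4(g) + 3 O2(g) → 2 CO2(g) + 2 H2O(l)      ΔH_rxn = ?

(a): not needed.
(b) reversed: -12.5 kcal/mol
(c) × 3: contributes 3·x
-1024.1 = (-12.5) + 3·x
x = (-1024.1 − (-12.5)) / (3) = -337.2 kcal/mol

ΔH_rxn = -337.2 kcal/mol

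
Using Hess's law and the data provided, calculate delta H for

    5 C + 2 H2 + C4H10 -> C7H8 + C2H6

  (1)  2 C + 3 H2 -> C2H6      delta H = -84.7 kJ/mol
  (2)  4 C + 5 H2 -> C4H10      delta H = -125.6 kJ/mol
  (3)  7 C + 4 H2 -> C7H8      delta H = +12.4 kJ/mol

delta H = 53.3 kJ/mol

(1) as written (C2H6 already on the product side): -84.7 kJ/mol
(2) reversed (reverse to put C4H10 on the reactant side): +125.6 kJ/mol
(3) as written (C7H8 already on the product side): +12.4 kJ/mol
Summing the manipulated equations, delta H = (1)·(-84.7) + (-1)·(-125.6) + (1)·(+12.4) = 53.3 kJ/mol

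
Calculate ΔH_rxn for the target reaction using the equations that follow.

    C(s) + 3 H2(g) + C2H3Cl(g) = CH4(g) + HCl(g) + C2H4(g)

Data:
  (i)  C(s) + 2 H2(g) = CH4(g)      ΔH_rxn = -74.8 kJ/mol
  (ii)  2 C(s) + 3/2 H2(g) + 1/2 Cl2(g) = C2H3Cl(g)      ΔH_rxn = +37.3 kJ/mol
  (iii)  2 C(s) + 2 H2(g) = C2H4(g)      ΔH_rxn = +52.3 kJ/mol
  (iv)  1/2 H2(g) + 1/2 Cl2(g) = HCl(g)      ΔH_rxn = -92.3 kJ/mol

(i) as written: -74.8 kJ/mol
(ii) reversed: -37.3 kJ/mol
(iii) as written: +52.3 kJ/mol
(iv) as written: -92.3 kJ/mol
Summing the manipulated equations, ΔH_rxn = (1)·(-74.8) + (-1)·(+37.3) + (1)·(+52.3) + (1)·(-92.3) = -152.1 kJ/mol

ΔH_rxn = -152.1 kJ/mol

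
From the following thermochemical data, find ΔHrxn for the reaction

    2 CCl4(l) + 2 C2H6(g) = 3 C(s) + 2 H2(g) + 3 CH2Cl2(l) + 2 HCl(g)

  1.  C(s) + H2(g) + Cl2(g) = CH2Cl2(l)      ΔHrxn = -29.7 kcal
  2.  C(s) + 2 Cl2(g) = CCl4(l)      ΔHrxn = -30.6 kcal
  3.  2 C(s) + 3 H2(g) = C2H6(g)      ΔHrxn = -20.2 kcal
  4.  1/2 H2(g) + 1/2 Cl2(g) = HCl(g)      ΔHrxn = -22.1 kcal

eq. 1 × 3 (×3 to match 3 CH2Cl2(l) in the target): (3)·(-29.7) = -89.1 kcal
eq. 2 reversed and × 2 (CCl4(l) must end up as a reactant; ×2 to match 2 CCl4(l) in the target): (-2)·(-30.6) = +61.2 kcal
eq. 3 reversed and × 2 (reverse to put C2H6(g) on the reactant side; scale by 2 for the 2 C2H6(g)): (-2)·(-20.2) = +40.4 kcal
eq. 4 × 2 (scale by 2 for the 2 HCl(g)): (2)·(-22.1) = -44.2 kcal
Combining the equations, ΔHrxn = (-89.1) + (+61.2) + (+40.4) + (-44.2) = -31.7 kcal

ΔHrxn = -31.7 kcal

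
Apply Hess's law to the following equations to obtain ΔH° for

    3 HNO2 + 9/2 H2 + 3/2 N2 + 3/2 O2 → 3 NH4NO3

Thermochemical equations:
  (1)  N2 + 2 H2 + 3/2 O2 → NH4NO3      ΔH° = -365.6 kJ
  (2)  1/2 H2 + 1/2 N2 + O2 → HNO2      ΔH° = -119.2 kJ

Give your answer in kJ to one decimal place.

ΔH° = -739.2 kJ

(1) × 3: (3)·(-365.6) = -1096.8 kJ
(2) reversed and × 3: (-3)·(-119.2) = +357.6 kJ
Since enthalpy is a state function, ΔH° = (-1096.8) + (+357.6) = -739.2 kJ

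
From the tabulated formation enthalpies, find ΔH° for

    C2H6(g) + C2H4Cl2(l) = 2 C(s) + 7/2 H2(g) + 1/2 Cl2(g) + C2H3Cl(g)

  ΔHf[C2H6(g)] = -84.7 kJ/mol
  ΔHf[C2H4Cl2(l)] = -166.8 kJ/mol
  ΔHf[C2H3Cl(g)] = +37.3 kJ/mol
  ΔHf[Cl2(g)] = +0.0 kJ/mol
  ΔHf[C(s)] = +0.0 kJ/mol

ΔH° = 288.8 kJ/mol

Products: 2·(+0.0) + 7/2·(+0.0) + 1/2·(+0.0) + 1·(+37.3) = +37.3
Reactants: 1·(-84.7) + 1·(-166.8) = -251.5
ΔH° = (+37.3) − (-251.5) = 288.8 kJ/mol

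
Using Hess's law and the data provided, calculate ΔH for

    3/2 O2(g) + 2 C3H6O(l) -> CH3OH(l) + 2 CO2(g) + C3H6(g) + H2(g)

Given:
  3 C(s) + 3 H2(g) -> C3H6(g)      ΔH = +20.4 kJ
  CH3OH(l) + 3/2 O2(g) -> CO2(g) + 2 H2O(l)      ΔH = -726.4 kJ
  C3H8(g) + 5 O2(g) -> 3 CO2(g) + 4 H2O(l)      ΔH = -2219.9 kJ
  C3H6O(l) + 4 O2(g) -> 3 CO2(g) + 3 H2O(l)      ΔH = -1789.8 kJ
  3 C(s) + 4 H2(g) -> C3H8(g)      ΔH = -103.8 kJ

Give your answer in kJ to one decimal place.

ΔH = -509.1 kJ

equation 1 as written: +20.4 kJ
equation 2 reversed: +726.4 kJ
equation 3 reversed: +2219.9 kJ
equation 4 × 2: (2)·(-1789.8) = -3579.6 kJ
equation 5 reversed: +103.8 kJ
Combining the equations, ΔH = (+20.4) + (+726.4) + (+2219.9) + (-3579.6) + (+103.8) = -509.1 kJ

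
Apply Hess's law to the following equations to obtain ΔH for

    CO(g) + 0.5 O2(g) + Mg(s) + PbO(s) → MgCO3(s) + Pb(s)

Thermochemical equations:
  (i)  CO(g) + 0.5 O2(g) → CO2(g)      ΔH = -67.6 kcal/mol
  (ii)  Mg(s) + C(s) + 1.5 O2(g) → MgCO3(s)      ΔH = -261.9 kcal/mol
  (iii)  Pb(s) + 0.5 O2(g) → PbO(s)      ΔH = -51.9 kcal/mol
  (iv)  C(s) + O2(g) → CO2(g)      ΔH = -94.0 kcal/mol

(i) as written: -67.6 kcal/mol
(ii) as written: -261.9 kcal/mol
(iii) reversed: +51.9 kcal/mol
(iv) reversed: +94.0 kcal/mol
Combining the equations, ΔH = (-67.6) + (-261.9) + (+51.9) + (+94.0) = -183.6 kcal/mol

ΔH = -183.6 kcal/mol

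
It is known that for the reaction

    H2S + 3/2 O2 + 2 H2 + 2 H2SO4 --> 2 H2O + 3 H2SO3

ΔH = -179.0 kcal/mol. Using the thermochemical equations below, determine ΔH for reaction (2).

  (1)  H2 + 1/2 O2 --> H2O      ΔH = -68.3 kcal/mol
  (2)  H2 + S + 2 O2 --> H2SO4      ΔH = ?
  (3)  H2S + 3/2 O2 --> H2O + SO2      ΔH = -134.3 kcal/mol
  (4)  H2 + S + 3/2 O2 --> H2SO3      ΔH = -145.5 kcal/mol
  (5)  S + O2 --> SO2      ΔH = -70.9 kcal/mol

(1) as written: -68.3 kcal/mol
(2) reversed and × 2 (H2SO4 must end up as a reactant; scale by 2 for the 2 H2SO4): contributes −2·x
(3) as written (H2S already on the reactant side): -134.3 kcal/mol
(4) × 3 (×3 to match 3 H2SO3 in the target): (3)·(-145.5) = -436.5 kcal/mol
(5) reversed: +70.9 kcal/mol
-179.0 = (-68.3) + (-134.3) + (-436.5) + (+70.9) − 2·x
x = (-179.0 − (-568.2)) / (-2) = -194.6 kcal/mol

ΔH = -194.6 kcal/mol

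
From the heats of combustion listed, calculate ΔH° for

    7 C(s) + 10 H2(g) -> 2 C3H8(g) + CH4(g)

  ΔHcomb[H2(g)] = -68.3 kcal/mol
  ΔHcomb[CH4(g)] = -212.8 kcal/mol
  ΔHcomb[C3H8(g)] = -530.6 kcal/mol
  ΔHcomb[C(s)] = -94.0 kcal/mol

Using ΔH = Σ nΔHc°(reactants) − Σ nΔHc°(products):
= [7·(-94.0) + 10·(-68.3)] − [2·(-530.6) + 1·(-212.8)]
= -67.0 kcal/mol

ΔH° = -67.0 kcal/mol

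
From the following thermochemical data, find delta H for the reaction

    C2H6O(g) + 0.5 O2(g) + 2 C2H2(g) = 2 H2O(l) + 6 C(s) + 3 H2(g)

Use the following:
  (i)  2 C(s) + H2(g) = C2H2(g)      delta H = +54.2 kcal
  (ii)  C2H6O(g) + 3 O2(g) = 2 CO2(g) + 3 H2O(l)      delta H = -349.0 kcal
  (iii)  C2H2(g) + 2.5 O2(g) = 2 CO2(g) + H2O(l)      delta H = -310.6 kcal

delta H = -201.0 kcal

(i) reversed and × 3: (-3)·(+54.2) = -162.6 kcal
(ii) as written: -349.0 kcal
(iii) reversed: +310.6 kcal
delta H = (-3)·(+54.2) + (1)·(-349.0) + (-1)·(-310.6) = -201.0 kcal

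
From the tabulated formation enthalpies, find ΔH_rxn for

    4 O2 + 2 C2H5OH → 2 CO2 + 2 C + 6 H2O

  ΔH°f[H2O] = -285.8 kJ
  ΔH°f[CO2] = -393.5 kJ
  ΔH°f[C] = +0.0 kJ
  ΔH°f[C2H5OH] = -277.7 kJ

Products: 2·(-393.5) + 2·(+0.0) + 6·(-285.8) = -2501.8
Reactants: 4·(+0.0) + 2·(-277.7) = -555.4
ΔH_rxn = (-2501.8) − (-555.4) = -1946.4 kJ

ΔH_rxn = -1946.4 kJ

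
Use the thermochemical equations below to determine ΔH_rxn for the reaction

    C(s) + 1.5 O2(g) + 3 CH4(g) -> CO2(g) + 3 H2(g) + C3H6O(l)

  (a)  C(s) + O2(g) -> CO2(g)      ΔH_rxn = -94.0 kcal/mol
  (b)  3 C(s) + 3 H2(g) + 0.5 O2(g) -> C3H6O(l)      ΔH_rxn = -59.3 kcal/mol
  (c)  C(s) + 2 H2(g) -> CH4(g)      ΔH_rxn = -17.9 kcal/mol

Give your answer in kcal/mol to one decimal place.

ΔH_rxn = -99.6 kcal/mol

(a) as written (CO2(g) already on the product side): -94.0 kcal/mol
(b) as written (C3H6O(l) already on the product side): -59.3 kcal/mol
(c) reversed and × 3 (CH4(g) must end up as a reactant; scale by 3 for the 3 CH4(g)): (-3)·(-17.9) = +53.7 kcal/mol
ΔH_rxn = (1)·(-94.0) + (1)·(-59.3) + (-3)·(-17.9) = -99.6 kcal/mol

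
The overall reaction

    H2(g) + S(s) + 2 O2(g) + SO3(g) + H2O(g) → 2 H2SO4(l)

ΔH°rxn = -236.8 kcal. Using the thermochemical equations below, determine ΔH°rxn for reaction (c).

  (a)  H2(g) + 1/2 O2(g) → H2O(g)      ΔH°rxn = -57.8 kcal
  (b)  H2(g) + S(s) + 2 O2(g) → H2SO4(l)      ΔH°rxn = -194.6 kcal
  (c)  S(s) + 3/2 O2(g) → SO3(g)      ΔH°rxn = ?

(a) reversed (reverse to put H2O(g) on the reactant side): +57.8 kcal
(b) × 2 (×2 to match 2 H2SO4(l) in the target): (2)·(-194.6) = -389.2 kcal
(c) reversed (reverse to put SO3(g) on the reactant side): contributes −x
-236.8 = (+57.8) + (-389.2) − x
x = (-236.8 − (-331.4)) / (-1) = -94.6 kcal

ΔH°rxn = -94.6 kcal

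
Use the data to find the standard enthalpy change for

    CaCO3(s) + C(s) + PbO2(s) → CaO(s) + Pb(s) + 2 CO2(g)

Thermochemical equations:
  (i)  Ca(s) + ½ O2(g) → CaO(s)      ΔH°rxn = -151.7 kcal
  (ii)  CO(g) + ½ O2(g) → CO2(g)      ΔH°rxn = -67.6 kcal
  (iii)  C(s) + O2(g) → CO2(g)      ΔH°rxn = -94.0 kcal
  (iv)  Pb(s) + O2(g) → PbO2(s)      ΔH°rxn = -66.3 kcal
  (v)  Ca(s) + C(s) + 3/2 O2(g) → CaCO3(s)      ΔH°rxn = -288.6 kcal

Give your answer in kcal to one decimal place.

(i) as written (CaO(s) already on the product side): -151.7 kcal
(ii): not needed (CO(g) appears nowhere else).
(iii) × 2: (2)·(-94.0) = -188.0 kcal
(iv) reversed (PbO2(s) must end up as a reactant): +66.3 kcal
(v) reversed (CaCO3(s) must end up as a reactant): +288.6 kcal
ΔH°rxn = (1)·(-151.7) + (2)·(-94.0) + (-1)·(-66.3) + (-1)·(-288.6) = 15.2 kcal

ΔH°rxn = 15.2 kcal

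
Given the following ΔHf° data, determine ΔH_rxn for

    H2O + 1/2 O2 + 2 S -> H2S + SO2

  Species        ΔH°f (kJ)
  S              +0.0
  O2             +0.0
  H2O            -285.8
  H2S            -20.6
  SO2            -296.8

ΔH_rxn = -31.6 kJ

ΔH°rxn = Σ nΔHf°(products) − Σ nΔHf°(reactants).
Products: 1·(-20.6) + 1·(-296.8) = -317.4
Reactants: 1·(-285.8) + 1/2·(+0.0) + 2·(+0.0) = -285.8
ΔH_rxn = (-317.4) − (-285.8) = -31.6 kJ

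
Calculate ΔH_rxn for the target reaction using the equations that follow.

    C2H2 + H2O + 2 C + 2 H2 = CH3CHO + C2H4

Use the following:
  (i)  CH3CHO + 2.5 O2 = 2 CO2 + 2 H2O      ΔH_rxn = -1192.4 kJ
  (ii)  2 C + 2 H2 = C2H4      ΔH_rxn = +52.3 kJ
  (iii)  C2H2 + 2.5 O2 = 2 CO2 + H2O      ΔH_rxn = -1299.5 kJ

ΔH_rxn = -54.8 kJ

(i) reversed (CH3CHO must end up as a product): +1192.4 kJ
(ii) as written (C2H4 already on the product side): +52.3 kJ
(iii) as written (C2H2 already on the reactant side): -1299.5 kJ
Summing the manipulated equations, ΔH_rxn = (+1192.4) + (+52.3) + (-1299.5) = -54.8 kJ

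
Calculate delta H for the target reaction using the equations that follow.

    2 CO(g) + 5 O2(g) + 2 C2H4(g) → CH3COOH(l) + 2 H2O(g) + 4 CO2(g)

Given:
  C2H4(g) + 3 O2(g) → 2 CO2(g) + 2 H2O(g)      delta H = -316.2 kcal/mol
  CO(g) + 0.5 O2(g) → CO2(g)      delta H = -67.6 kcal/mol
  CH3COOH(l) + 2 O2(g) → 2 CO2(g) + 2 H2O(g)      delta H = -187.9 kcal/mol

equation 1 × 2 (×2 to match 2 C2H4(g) in the target): (2)·(-316.2) = -632.4 kcal/mol
equation 2 × 2 (×2 to match 2 CO(g) in the target): (2)·(-67.6) = -135.2 kcal/mol
equation 3 reversed (CH3COOH(l) must end up as a product): +187.9 kcal/mol
Combining the equations, delta H = (-632.4) + (-135.2) + (+187.9) = -579.7 kcal/mol

delta H = -579.7 kcal/mol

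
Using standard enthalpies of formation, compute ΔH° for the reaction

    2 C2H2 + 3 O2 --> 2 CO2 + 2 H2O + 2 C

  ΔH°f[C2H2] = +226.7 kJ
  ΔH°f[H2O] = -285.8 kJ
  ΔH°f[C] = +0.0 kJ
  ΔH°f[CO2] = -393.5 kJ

ΔH° = -1812.0 kJ

Products: 2·(-393.5) + 2·(-285.8) + 2·(+0.0) = -1358.6
Reactants: 2·(+226.7) + 3·(+0.0) = +453.4
ΔH° = (-1358.6) − (+453.4) = -1812.0 kJ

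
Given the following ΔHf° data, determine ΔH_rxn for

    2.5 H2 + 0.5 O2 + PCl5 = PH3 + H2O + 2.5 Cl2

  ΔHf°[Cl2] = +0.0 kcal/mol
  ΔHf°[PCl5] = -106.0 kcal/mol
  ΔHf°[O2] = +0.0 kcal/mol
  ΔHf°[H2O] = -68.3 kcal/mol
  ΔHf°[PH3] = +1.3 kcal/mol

ΔH°rxn = Σ nΔHf°(products) − Σ nΔHf°(reactants).
Products: 1·(+1.3) + 1·(-68.3) + 5/2·(+0.0) = -67.0
Reactants: 5/2·(+0.0) + 1/2·(+0.0) + 1·(-106.0) = -106.0
ΔH_rxn = (-67.0) − (-106.0) = 39.0 kcal/mol

ΔH_rxn = 39.0 kcal/mol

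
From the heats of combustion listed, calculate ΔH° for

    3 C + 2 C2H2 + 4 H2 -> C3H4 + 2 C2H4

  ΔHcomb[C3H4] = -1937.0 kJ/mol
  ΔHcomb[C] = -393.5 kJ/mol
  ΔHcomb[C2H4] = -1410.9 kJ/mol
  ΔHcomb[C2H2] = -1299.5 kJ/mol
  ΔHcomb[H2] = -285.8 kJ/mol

ΔH° = -163.9 kJ/mol

With combustion enthalpies, reactants minus products:
= [3·(-393.5) + 2·(-1299.5) + 4·(-285.8)] − [1·(-1937.0) + 2·(-1410.9)]
= -163.9 kJ/mol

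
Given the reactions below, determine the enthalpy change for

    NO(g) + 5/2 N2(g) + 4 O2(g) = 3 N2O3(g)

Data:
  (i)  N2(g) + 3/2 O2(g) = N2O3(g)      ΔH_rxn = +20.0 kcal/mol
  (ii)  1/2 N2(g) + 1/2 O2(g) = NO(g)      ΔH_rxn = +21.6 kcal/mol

(i) × 3: (3)·(+20.0) = +60.0 kcal/mol
(ii) reversed: -21.6 kcal/mol
Since enthalpy is a state function, ΔH_rxn = (3)·(+20.0) + (-1)·(+21.6) = 38.4 kcal/mol

ΔH_rxn = 38.4 kcal/mol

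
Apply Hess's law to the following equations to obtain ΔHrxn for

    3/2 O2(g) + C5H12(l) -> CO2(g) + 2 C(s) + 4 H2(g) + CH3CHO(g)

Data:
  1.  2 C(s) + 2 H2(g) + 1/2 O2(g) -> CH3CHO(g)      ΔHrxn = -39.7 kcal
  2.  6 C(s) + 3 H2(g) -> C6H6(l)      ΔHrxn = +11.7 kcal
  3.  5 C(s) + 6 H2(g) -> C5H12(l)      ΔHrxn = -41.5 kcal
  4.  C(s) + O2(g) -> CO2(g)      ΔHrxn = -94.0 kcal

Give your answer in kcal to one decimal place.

eq. 1 as written: -39.7 kcal
eq. 2: not needed.
eq. 3 reversed: +41.5 kcal
eq. 4 as written: -94.0 kcal
ΔHrxn = (-39.7) + (+41.5) + (-94.0) = -92.2 kcal

ΔHrxn = -92.2 kcal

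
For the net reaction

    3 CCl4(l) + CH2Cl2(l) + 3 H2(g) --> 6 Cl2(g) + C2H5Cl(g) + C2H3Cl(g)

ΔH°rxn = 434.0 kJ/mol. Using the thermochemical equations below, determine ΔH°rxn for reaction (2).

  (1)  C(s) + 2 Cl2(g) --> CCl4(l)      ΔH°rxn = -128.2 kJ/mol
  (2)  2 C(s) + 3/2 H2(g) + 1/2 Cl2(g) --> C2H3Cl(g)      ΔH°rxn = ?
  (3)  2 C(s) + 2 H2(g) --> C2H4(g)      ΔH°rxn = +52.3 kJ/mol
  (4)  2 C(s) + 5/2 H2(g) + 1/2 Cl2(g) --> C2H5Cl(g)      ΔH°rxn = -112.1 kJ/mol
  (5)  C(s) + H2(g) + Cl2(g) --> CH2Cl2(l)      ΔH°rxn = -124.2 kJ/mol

(1) reversed and × 3: (-3)·(-128.2) = +384.6 kJ/mol
(2) as written: contributes x
(3): not needed.
(4) as written: -112.1 kJ/mol
(5) reversed: +124.2 kJ/mol
+434.0 = (+384.6) + (-112.1) + (+124.2) + x
x = (+434.0 − (+396.7)) / (1) = 37.3 kJ/mol

ΔH°rxn = 37.3 kJ/mol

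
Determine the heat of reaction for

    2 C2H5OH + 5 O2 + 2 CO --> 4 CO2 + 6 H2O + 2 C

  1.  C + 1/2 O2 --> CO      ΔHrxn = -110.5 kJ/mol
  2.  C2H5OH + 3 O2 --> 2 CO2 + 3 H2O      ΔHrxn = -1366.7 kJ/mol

ΔHrxn = -2512.4 kJ/mol

eq. 1 reversed and × 2: (-2)·(-110.5) = +221.0 kJ/mol
eq. 2 × 2: (2)·(-1366.7) = -2733.4 kJ/mol
Summing the manipulated equations, ΔHrxn = (+221.0) + (-2733.4) = -2512.4 kJ/mol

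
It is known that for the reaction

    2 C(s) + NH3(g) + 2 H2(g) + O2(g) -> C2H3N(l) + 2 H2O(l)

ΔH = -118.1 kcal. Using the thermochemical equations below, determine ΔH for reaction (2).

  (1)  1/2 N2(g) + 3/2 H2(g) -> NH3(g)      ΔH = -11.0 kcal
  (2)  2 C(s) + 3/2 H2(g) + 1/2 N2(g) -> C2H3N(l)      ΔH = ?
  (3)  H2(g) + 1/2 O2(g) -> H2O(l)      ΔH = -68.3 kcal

ΔH = 7.5 kcal

(1) reversed: +11.0 kcal
(2) as written: contributes x
(3) × 2: (2)·(-68.3) = -136.6 kcal
-118.1 = (+11.0) + (-136.6) + x
x = (-118.1 − (-125.6)) / (1) = 7.5 kcal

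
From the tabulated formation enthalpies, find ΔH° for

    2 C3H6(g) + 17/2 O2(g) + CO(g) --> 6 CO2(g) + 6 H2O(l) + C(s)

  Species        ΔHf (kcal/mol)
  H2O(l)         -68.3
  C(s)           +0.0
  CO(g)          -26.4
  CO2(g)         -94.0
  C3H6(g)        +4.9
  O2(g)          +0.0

Products: 6·(-94.0) + 6·(-68.3) + 1·(+0.0) = -973.8
Reactants: 2·(+4.9) + 17/2·(+0.0) + 1·(-26.4) = -16.6
ΔH° = (-973.8) − (-16.6) = -957.2 kcal/mol

ΔH° = -957.2 kcal/mol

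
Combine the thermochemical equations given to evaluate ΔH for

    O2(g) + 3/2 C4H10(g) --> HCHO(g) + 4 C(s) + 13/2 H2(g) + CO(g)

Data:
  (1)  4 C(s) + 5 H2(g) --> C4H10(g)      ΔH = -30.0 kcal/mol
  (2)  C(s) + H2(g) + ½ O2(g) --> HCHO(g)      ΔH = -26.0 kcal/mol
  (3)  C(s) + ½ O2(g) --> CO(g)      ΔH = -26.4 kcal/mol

ΔH = -7.4 kcal/mol

(1) reversed and × 3/2: (-3/2)·(-30.0) = +45.0 kcal/mol
(2) as written: -26.0 kcal/mol
(3) as written: -26.4 kcal/mol
ΔH = (+45.0) + (-26.0) + (-26.4) = -7.4 kcal/mol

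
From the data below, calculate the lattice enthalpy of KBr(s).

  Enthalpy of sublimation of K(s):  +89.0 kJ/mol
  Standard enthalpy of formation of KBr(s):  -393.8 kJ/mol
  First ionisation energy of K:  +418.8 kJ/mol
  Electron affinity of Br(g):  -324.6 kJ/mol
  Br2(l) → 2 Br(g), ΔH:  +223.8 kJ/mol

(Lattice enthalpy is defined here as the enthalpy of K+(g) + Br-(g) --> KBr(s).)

ΔHf° = 1·ΔHsub + 1·(ΣIE) + 1/2·D(Br2) + 1·EA + U
-393.8 = 1·(+89.0) + 1·(+418.8) + 1/2·(+223.8) + 1·(-324.6) + U
U = -393.8 − (+295.1) = -688.9 kJ/mol

U = -688.9 kJ/mol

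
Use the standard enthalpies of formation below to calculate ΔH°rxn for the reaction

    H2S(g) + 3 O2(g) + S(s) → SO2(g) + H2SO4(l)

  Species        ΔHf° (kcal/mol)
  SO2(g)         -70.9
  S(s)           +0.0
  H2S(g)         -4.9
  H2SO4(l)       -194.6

ΔH°rxn = -260.6 kcal/mol

Products: 1·(-70.9) + 1·(-194.6) = -265.5
Reactants: 1·(-4.9) + 3·(+0.0) + 1·(+0.0) = -4.9
ΔH°rxn = (-265.5) − (-4.9) = -260.6 kcal/mol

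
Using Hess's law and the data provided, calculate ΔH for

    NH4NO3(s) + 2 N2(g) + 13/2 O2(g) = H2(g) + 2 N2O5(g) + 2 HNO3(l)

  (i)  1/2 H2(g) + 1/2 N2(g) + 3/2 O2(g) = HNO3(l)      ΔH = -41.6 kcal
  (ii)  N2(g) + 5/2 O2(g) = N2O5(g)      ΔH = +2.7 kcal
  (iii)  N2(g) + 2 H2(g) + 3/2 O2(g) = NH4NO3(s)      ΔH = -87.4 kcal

ΔH = 9.6 kcal

(i) × 2 (scale by 2 for the 2 HNO3(l)): (2)·(-41.6) = -83.2 kcal
(ii) × 2 (scale by 2 for the 2 N2O5(g)): (2)·(+2.7) = +5.4 kcal
(iii) reversed (NH4NO3(s) must end up as a reactant): +87.4 kcal
By Hess's law, ΔH = (-83.2) + (+5.4) + (+87.4) = 9.6 kcal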